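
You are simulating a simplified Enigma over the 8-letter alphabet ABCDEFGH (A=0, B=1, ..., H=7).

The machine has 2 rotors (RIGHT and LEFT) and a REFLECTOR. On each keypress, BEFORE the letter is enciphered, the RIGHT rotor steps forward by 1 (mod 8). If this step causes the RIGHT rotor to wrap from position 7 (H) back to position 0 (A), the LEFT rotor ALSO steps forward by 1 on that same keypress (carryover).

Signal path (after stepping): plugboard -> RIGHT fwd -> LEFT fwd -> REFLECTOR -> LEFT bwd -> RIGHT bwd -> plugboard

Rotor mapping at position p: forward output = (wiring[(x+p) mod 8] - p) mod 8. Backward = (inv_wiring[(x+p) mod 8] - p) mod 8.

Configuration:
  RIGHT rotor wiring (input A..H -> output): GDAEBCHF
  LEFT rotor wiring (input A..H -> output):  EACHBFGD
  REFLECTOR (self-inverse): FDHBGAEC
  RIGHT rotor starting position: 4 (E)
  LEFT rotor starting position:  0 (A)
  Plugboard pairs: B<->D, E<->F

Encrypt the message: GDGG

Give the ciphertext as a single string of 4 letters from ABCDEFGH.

Answer: HHEF

Derivation:
Char 1 ('G'): step: R->5, L=0; G->plug->G->R->H->L->D->refl->B->L'->E->R'->H->plug->H
Char 2 ('D'): step: R->6, L=0; D->plug->B->R->H->L->D->refl->B->L'->E->R'->H->plug->H
Char 3 ('G'): step: R->7, L=0; G->plug->G->R->D->L->H->refl->C->L'->C->R'->F->plug->E
Char 4 ('G'): step: R->0, L->1 (L advanced); G->plug->G->R->H->L->D->refl->B->L'->B->R'->E->plug->F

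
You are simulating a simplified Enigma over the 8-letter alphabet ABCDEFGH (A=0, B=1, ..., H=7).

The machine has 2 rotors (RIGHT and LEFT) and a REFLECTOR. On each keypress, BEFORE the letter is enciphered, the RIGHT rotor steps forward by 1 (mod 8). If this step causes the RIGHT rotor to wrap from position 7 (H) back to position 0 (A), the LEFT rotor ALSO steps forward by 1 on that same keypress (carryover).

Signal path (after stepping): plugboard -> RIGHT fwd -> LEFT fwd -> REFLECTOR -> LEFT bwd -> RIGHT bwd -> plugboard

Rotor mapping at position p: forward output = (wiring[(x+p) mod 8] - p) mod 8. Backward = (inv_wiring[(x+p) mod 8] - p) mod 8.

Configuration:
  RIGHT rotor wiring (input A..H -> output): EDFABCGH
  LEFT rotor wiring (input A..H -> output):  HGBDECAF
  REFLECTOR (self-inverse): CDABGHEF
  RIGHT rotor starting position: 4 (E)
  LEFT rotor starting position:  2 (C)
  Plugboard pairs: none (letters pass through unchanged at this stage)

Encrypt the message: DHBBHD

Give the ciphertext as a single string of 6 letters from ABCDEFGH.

Answer: HEEFAE

Derivation:
Char 1 ('D'): step: R->5, L=2; D->plug->D->R->H->L->E->refl->G->L'->E->R'->H->plug->H
Char 2 ('H'): step: R->6, L=2; H->plug->H->R->E->L->G->refl->E->L'->H->R'->E->plug->E
Char 3 ('B'): step: R->7, L=2; B->plug->B->R->F->L->D->refl->B->L'->B->R'->E->plug->E
Char 4 ('B'): step: R->0, L->3 (L advanced); B->plug->B->R->D->L->F->refl->H->L'->C->R'->F->plug->F
Char 5 ('H'): step: R->1, L=3; H->plug->H->R->D->L->F->refl->H->L'->C->R'->A->plug->A
Char 6 ('D'): step: R->2, L=3; D->plug->D->R->A->L->A->refl->C->L'->E->R'->E->plug->E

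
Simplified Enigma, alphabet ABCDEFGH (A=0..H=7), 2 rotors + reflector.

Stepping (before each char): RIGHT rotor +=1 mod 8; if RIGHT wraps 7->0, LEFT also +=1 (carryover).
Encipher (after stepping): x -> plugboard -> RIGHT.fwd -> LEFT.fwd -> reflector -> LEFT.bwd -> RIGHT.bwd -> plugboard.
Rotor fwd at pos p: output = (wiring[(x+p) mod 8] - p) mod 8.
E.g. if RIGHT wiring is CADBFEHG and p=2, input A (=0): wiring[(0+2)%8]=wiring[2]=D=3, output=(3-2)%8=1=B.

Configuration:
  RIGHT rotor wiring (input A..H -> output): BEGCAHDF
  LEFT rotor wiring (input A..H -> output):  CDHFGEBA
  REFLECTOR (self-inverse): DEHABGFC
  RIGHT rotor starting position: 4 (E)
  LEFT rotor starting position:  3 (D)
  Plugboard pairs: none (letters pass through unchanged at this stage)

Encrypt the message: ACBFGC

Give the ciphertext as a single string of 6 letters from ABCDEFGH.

Char 1 ('A'): step: R->5, L=3; A->plug->A->R->C->L->B->refl->E->L'->H->R'->E->plug->E
Char 2 ('C'): step: R->6, L=3; C->plug->C->R->D->L->G->refl->F->L'->E->R'->F->plug->F
Char 3 ('B'): step: R->7, L=3; B->plug->B->R->C->L->B->refl->E->L'->H->R'->D->plug->D
Char 4 ('F'): step: R->0, L->4 (L advanced); F->plug->F->R->H->L->B->refl->E->L'->D->R'->G->plug->G
Char 5 ('G'): step: R->1, L=4; G->plug->G->R->E->L->G->refl->F->L'->C->R'->F->plug->F
Char 6 ('C'): step: R->2, L=4; C->plug->C->R->G->L->D->refl->A->L'->B->R'->E->plug->E

Answer: EFDGFE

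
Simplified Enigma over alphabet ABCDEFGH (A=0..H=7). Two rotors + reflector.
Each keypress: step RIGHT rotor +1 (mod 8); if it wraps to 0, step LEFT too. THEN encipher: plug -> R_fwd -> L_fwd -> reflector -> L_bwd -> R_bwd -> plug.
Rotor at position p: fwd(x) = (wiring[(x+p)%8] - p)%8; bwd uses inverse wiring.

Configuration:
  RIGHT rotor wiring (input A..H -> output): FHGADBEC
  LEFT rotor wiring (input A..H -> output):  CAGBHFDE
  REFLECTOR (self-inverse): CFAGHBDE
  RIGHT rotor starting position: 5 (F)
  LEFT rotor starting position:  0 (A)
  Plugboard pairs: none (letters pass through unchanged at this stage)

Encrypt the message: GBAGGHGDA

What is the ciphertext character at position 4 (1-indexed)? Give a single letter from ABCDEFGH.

Char 1 ('G'): step: R->6, L=0; G->plug->G->R->F->L->F->refl->B->L'->D->R'->H->plug->H
Char 2 ('B'): step: R->7, L=0; B->plug->B->R->G->L->D->refl->G->L'->C->R'->G->plug->G
Char 3 ('A'): step: R->0, L->1 (L advanced); A->plug->A->R->F->L->C->refl->A->L'->C->R'->H->plug->H
Char 4 ('G'): step: R->1, L=1; G->plug->G->R->B->L->F->refl->B->L'->H->R'->C->plug->C

C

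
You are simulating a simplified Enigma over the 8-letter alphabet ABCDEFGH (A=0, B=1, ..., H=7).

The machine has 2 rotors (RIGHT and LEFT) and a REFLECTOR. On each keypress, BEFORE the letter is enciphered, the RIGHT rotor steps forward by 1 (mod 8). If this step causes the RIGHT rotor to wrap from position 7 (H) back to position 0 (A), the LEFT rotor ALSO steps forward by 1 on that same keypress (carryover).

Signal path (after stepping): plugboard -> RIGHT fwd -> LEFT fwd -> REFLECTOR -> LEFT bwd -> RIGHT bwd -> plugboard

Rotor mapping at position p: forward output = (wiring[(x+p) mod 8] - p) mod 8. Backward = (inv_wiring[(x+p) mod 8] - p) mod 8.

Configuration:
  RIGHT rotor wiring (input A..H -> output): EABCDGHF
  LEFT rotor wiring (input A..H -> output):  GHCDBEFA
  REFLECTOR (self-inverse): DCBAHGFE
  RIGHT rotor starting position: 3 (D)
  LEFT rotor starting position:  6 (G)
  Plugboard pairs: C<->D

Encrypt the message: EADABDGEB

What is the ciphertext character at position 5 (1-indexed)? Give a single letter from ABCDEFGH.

Char 1 ('E'): step: R->4, L=6; E->plug->E->R->A->L->H->refl->E->L'->E->R'->F->plug->F
Char 2 ('A'): step: R->5, L=6; A->plug->A->R->B->L->C->refl->B->L'->D->R'->E->plug->E
Char 3 ('D'): step: R->6, L=6; D->plug->C->R->G->L->D->refl->A->L'->C->R'->D->plug->C
Char 4 ('A'): step: R->7, L=6; A->plug->A->R->G->L->D->refl->A->L'->C->R'->D->plug->C
Char 5 ('B'): step: R->0, L->7 (L advanced); B->plug->B->R->A->L->B->refl->C->L'->F->R'->H->plug->H

H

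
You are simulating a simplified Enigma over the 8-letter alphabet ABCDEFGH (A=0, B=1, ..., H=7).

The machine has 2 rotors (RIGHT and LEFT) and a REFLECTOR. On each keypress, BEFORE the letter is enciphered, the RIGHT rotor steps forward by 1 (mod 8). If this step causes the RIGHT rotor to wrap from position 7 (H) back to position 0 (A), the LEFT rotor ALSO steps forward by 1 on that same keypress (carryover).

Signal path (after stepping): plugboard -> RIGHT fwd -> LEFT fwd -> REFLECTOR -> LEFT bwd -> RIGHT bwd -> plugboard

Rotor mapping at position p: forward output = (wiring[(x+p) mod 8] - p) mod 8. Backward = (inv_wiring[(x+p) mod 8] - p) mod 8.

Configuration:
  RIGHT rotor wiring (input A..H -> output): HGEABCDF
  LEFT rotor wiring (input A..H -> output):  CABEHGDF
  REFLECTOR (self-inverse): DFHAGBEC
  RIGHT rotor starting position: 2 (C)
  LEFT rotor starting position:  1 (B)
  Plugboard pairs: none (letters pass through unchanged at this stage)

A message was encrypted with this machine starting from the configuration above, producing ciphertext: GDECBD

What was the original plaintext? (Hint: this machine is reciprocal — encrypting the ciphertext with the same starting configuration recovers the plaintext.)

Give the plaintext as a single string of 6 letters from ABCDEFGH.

Answer: BFDFDE

Derivation:
Char 1 ('G'): step: R->3, L=1; G->plug->G->R->D->L->G->refl->E->L'->G->R'->B->plug->B
Char 2 ('D'): step: R->4, L=1; D->plug->D->R->B->L->A->refl->D->L'->C->R'->F->plug->F
Char 3 ('E'): step: R->5, L=1; E->plug->E->R->B->L->A->refl->D->L'->C->R'->D->plug->D
Char 4 ('C'): step: R->6, L=1; C->plug->C->R->B->L->A->refl->D->L'->C->R'->F->plug->F
Char 5 ('B'): step: R->7, L=1; B->plug->B->R->A->L->H->refl->C->L'->F->R'->D->plug->D
Char 6 ('D'): step: R->0, L->2 (L advanced); D->plug->D->R->A->L->H->refl->C->L'->B->R'->E->plug->E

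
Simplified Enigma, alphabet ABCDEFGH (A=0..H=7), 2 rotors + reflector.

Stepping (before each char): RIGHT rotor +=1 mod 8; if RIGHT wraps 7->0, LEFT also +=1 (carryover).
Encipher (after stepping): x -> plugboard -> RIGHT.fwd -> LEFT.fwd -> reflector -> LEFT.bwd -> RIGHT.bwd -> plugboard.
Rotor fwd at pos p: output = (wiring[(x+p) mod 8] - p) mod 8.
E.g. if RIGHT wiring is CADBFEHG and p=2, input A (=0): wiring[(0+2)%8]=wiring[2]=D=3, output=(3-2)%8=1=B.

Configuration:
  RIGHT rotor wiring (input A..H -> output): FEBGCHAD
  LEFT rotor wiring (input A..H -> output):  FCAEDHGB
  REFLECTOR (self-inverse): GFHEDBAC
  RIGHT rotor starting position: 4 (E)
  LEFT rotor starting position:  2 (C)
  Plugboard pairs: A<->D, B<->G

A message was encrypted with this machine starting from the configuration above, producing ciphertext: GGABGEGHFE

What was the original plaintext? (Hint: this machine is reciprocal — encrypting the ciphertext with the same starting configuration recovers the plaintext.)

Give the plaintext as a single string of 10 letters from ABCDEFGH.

Answer: DHFFFAEGBD

Derivation:
Char 1 ('G'): step: R->5, L=2; G->plug->B->R->D->L->F->refl->B->L'->C->R'->A->plug->D
Char 2 ('G'): step: R->6, L=2; G->plug->B->R->F->L->H->refl->C->L'->B->R'->H->plug->H
Char 3 ('A'): step: R->7, L=2; A->plug->D->R->C->L->B->refl->F->L'->D->R'->F->plug->F
Char 4 ('B'): step: R->0, L->3 (L advanced); B->plug->G->R->A->L->B->refl->F->L'->H->R'->F->plug->F
Char 5 ('G'): step: R->1, L=3; G->plug->B->R->A->L->B->refl->F->L'->H->R'->F->plug->F
Char 6 ('E'): step: R->2, L=3; E->plug->E->R->G->L->H->refl->C->L'->F->R'->D->plug->A
Char 7 ('G'): step: R->3, L=3; G->plug->B->R->H->L->F->refl->B->L'->A->R'->E->plug->E
Char 8 ('H'): step: R->4, L=3; H->plug->H->R->C->L->E->refl->D->L'->D->R'->B->plug->G
Char 9 ('F'): step: R->5, L=3; F->plug->F->R->E->L->G->refl->A->L'->B->R'->G->plug->B
Char 10 ('E'): step: R->6, L=3; E->plug->E->R->D->L->D->refl->E->L'->C->R'->A->plug->D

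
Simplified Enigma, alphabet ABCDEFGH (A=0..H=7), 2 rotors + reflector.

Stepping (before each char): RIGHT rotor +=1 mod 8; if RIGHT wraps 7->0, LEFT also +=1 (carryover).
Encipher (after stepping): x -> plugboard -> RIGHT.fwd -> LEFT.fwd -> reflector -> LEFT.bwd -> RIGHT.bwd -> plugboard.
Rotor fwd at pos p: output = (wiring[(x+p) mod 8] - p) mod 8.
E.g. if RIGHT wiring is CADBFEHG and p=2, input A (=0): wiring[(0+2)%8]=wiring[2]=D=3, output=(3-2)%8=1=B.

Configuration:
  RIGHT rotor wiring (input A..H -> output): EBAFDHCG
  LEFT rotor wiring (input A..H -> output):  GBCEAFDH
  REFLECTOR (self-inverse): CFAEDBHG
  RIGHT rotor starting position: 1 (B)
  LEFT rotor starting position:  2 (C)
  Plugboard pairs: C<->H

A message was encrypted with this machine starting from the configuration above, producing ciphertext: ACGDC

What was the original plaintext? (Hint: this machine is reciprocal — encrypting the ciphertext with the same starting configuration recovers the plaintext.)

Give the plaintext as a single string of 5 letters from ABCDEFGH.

Answer: BHFAB

Derivation:
Char 1 ('A'): step: R->2, L=2; A->plug->A->R->G->L->E->refl->D->L'->D->R'->B->plug->B
Char 2 ('C'): step: R->3, L=2; C->plug->H->R->F->L->F->refl->B->L'->E->R'->C->plug->H
Char 3 ('G'): step: R->4, L=2; G->plug->G->R->E->L->B->refl->F->L'->F->R'->F->plug->F
Char 4 ('D'): step: R->5, L=2; D->plug->D->R->H->L->H->refl->G->L'->C->R'->A->plug->A
Char 5 ('C'): step: R->6, L=2; C->plug->H->R->B->L->C->refl->A->L'->A->R'->B->plug->B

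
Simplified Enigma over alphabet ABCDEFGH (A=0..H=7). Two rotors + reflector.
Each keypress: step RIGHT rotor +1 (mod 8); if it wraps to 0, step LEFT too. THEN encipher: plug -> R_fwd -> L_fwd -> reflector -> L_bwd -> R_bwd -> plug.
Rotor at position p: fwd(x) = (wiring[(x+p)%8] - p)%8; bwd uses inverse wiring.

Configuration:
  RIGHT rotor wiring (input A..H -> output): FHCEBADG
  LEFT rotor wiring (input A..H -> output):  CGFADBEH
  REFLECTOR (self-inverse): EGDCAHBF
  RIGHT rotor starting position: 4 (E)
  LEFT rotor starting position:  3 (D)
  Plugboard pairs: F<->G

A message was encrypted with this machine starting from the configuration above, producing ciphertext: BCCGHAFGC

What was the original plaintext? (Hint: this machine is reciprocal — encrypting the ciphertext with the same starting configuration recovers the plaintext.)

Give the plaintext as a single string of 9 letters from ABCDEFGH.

Answer: FGEEAEBAD

Derivation:
Char 1 ('B'): step: R->5, L=3; B->plug->B->R->G->L->D->refl->C->L'->H->R'->G->plug->F
Char 2 ('C'): step: R->6, L=3; C->plug->C->R->H->L->C->refl->D->L'->G->R'->F->plug->G
Char 3 ('C'): step: R->7, L=3; C->plug->C->R->A->L->F->refl->H->L'->F->R'->E->plug->E
Char 4 ('G'): step: R->0, L->4 (L advanced); G->plug->F->R->A->L->H->refl->F->L'->B->R'->E->plug->E
Char 5 ('H'): step: R->1, L=4; H->plug->H->R->E->L->G->refl->B->L'->G->R'->A->plug->A
Char 6 ('A'): step: R->2, L=4; A->plug->A->R->A->L->H->refl->F->L'->B->R'->E->plug->E
Char 7 ('F'): step: R->3, L=4; F->plug->G->R->E->L->G->refl->B->L'->G->R'->B->plug->B
Char 8 ('G'): step: R->4, L=4; G->plug->F->R->D->L->D->refl->C->L'->F->R'->A->plug->A
Char 9 ('C'): step: R->5, L=4; C->plug->C->R->B->L->F->refl->H->L'->A->R'->D->plug->D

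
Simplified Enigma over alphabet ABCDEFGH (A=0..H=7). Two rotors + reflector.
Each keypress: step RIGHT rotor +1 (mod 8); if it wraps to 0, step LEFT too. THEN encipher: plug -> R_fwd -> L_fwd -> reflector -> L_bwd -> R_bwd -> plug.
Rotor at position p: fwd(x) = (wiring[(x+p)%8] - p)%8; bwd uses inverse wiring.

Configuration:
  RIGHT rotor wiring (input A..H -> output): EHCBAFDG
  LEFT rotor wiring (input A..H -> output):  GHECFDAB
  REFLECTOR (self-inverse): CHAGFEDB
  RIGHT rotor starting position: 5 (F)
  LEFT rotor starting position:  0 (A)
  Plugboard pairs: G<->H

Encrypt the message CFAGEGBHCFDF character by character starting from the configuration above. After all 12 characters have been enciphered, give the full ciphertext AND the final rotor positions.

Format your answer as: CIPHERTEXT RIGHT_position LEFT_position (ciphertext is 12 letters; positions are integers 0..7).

Answer: FAGDAEEBECEE 1 2

Derivation:
Char 1 ('C'): step: R->6, L=0; C->plug->C->R->G->L->A->refl->C->L'->D->R'->F->plug->F
Char 2 ('F'): step: R->7, L=0; F->plug->F->R->B->L->H->refl->B->L'->H->R'->A->plug->A
Char 3 ('A'): step: R->0, L->1 (L advanced); A->plug->A->R->E->L->C->refl->A->L'->G->R'->H->plug->G
Char 4 ('G'): step: R->1, L=1; G->plug->H->R->D->L->E->refl->F->L'->H->R'->D->plug->D
Char 5 ('E'): step: R->2, L=1; E->plug->E->R->B->L->D->refl->G->L'->A->R'->A->plug->A
Char 6 ('G'): step: R->3, L=1; G->plug->H->R->H->L->F->refl->E->L'->D->R'->E->plug->E
Char 7 ('B'): step: R->4, L=1; B->plug->B->R->B->L->D->refl->G->L'->A->R'->E->plug->E
Char 8 ('H'): step: R->5, L=1; H->plug->G->R->E->L->C->refl->A->L'->G->R'->B->plug->B
Char 9 ('C'): step: R->6, L=1; C->plug->C->R->G->L->A->refl->C->L'->E->R'->E->plug->E
Char 10 ('F'): step: R->7, L=1; F->plug->F->R->B->L->D->refl->G->L'->A->R'->C->plug->C
Char 11 ('D'): step: R->0, L->2 (L advanced); D->plug->D->R->B->L->A->refl->C->L'->A->R'->E->plug->E
Char 12 ('F'): step: R->1, L=2; F->plug->F->R->C->L->D->refl->G->L'->E->R'->E->plug->E
Final: ciphertext=FAGDAEEBECEE, RIGHT=1, LEFT=2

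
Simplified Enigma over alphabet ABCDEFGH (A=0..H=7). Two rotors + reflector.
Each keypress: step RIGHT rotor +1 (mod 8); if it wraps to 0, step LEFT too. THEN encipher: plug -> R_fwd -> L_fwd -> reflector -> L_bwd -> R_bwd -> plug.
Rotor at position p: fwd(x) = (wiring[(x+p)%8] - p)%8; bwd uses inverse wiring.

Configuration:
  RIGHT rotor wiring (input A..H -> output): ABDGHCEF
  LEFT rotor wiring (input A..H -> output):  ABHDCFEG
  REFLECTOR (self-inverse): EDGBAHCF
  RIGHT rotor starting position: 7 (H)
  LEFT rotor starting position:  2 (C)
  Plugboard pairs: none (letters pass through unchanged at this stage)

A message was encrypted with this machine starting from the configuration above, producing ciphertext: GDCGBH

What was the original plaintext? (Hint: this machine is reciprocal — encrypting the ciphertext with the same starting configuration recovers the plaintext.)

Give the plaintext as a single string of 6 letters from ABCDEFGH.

Char 1 ('G'): step: R->0, L->3 (L advanced); G->plug->G->R->E->L->D->refl->B->L'->D->R'->C->plug->C
Char 2 ('D'): step: R->1, L=3; D->plug->D->R->G->L->G->refl->C->L'->C->R'->B->plug->B
Char 3 ('C'): step: R->2, L=3; C->plug->C->R->F->L->F->refl->H->L'->B->R'->A->plug->A
Char 4 ('G'): step: R->3, L=3; G->plug->G->R->G->L->G->refl->C->L'->C->R'->E->plug->E
Char 5 ('B'): step: R->4, L=3; B->plug->B->R->G->L->G->refl->C->L'->C->R'->H->plug->H
Char 6 ('H'): step: R->5, L=3; H->plug->H->R->C->L->C->refl->G->L'->G->R'->F->plug->F

Answer: CBAEHF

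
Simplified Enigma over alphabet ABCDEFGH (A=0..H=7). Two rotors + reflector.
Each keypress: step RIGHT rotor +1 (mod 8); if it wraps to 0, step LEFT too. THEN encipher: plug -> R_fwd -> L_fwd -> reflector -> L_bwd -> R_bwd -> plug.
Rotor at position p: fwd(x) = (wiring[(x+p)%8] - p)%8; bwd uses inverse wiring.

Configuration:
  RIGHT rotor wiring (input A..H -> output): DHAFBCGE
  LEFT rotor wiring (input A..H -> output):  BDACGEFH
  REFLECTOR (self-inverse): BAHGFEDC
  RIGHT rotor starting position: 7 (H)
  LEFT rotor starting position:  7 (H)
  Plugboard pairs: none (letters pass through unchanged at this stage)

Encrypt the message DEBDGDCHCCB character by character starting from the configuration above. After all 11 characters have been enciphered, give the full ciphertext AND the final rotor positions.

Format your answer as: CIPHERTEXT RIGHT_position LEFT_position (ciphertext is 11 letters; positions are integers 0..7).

Char 1 ('D'): step: R->0, L->0 (L advanced); D->plug->D->R->F->L->E->refl->F->L'->G->R'->G->plug->G
Char 2 ('E'): step: R->1, L=0; E->plug->E->R->B->L->D->refl->G->L'->E->R'->C->plug->C
Char 3 ('B'): step: R->2, L=0; B->plug->B->R->D->L->C->refl->H->L'->H->R'->C->plug->C
Char 4 ('D'): step: R->3, L=0; D->plug->D->R->D->L->C->refl->H->L'->H->R'->C->plug->C
Char 5 ('G'): step: R->4, L=0; G->plug->G->R->E->L->G->refl->D->L'->B->R'->H->plug->H
Char 6 ('D'): step: R->5, L=0; D->plug->D->R->G->L->F->refl->E->L'->F->R'->A->plug->A
Char 7 ('C'): step: R->6, L=0; C->plug->C->R->F->L->E->refl->F->L'->G->R'->B->plug->B
Char 8 ('H'): step: R->7, L=0; H->plug->H->R->H->L->H->refl->C->L'->D->R'->G->plug->G
Char 9 ('C'): step: R->0, L->1 (L advanced); C->plug->C->R->A->L->C->refl->H->L'->B->R'->E->plug->E
Char 10 ('C'): step: R->1, L=1; C->plug->C->R->E->L->D->refl->G->L'->G->R'->A->plug->A
Char 11 ('B'): step: R->2, L=1; B->plug->B->R->D->L->F->refl->E->L'->F->R'->H->plug->H
Final: ciphertext=GCCCHABGEAH, RIGHT=2, LEFT=1

Answer: GCCCHABGEAH 2 1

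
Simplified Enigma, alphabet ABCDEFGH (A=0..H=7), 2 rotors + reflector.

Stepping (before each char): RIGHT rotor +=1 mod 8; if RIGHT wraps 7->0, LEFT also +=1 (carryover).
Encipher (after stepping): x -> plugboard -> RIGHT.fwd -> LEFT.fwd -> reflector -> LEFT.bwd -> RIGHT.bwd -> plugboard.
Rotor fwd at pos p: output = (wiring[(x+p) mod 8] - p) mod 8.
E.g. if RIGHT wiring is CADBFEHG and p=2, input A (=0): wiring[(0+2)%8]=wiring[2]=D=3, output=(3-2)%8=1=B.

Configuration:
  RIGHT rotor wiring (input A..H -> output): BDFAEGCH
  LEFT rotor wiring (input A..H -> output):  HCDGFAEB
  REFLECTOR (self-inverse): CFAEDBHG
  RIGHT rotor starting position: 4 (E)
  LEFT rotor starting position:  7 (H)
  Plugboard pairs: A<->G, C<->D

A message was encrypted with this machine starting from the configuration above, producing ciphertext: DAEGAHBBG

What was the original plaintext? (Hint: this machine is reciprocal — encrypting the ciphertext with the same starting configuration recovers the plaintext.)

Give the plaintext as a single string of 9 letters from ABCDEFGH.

Char 1 ('D'): step: R->5, L=7; D->plug->C->R->C->L->D->refl->E->L'->D->R'->G->plug->A
Char 2 ('A'): step: R->6, L=7; A->plug->G->R->G->L->B->refl->F->L'->H->R'->E->plug->E
Char 3 ('E'): step: R->7, L=7; E->plug->E->R->B->L->A->refl->C->L'->A->R'->A->plug->G
Char 4 ('G'): step: R->0, L->0 (L advanced); G->plug->A->R->B->L->C->refl->A->L'->F->R'->C->plug->D
Char 5 ('A'): step: R->1, L=0; A->plug->G->R->G->L->E->refl->D->L'->C->R'->A->plug->G
Char 6 ('H'): step: R->2, L=0; H->plug->H->R->B->L->C->refl->A->L'->F->R'->F->plug->F
Char 7 ('B'): step: R->3, L=0; B->plug->B->R->B->L->C->refl->A->L'->F->R'->A->plug->G
Char 8 ('B'): step: R->4, L=0; B->plug->B->R->C->L->D->refl->E->L'->G->R'->C->plug->D
Char 9 ('G'): step: R->5, L=0; G->plug->A->R->B->L->C->refl->A->L'->F->R'->B->plug->B

Answer: AEGDGFGDB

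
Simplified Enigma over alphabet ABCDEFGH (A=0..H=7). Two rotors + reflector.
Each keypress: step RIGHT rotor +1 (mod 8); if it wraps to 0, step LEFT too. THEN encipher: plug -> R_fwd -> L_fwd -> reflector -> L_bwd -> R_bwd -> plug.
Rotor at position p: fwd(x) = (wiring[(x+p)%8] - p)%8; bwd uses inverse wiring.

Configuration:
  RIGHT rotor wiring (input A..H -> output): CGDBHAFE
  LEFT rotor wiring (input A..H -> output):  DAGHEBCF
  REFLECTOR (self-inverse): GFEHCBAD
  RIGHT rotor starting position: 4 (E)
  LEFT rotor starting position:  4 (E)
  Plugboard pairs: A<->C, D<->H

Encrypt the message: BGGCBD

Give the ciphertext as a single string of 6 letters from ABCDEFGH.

Answer: DFBAGB

Derivation:
Char 1 ('B'): step: R->5, L=4; B->plug->B->R->A->L->A->refl->G->L'->C->R'->H->plug->D
Char 2 ('G'): step: R->6, L=4; G->plug->G->R->B->L->F->refl->B->L'->D->R'->F->plug->F
Char 3 ('G'): step: R->7, L=4; G->plug->G->R->B->L->F->refl->B->L'->D->R'->B->plug->B
Char 4 ('C'): step: R->0, L->5 (L advanced); C->plug->A->R->C->L->A->refl->G->L'->D->R'->C->plug->A
Char 5 ('B'): step: R->1, L=5; B->plug->B->R->C->L->A->refl->G->L'->D->R'->G->plug->G
Char 6 ('D'): step: R->2, L=5; D->plug->H->R->E->L->D->refl->H->L'->H->R'->B->plug->B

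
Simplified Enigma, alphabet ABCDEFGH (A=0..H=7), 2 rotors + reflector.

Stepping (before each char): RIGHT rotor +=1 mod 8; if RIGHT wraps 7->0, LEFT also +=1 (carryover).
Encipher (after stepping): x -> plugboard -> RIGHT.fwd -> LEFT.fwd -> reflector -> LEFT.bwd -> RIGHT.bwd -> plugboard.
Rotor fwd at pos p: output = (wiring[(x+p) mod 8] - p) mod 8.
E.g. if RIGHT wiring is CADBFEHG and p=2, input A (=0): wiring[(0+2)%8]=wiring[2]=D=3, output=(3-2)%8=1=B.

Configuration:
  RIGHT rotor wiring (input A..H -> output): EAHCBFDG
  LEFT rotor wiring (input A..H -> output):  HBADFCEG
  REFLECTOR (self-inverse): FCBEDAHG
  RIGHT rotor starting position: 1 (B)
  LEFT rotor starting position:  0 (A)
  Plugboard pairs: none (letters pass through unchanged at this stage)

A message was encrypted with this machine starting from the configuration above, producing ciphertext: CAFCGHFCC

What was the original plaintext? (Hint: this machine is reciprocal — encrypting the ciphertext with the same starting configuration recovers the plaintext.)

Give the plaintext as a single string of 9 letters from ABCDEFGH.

Answer: BDDGCFGAE

Derivation:
Char 1 ('C'): step: R->2, L=0; C->plug->C->R->H->L->G->refl->H->L'->A->R'->B->plug->B
Char 2 ('A'): step: R->3, L=0; A->plug->A->R->H->L->G->refl->H->L'->A->R'->D->plug->D
Char 3 ('F'): step: R->4, L=0; F->plug->F->R->E->L->F->refl->A->L'->C->R'->D->plug->D
Char 4 ('C'): step: R->5, L=0; C->plug->C->R->B->L->B->refl->C->L'->F->R'->G->plug->G
Char 5 ('G'): step: R->6, L=0; G->plug->G->R->D->L->D->refl->E->L'->G->R'->C->plug->C
Char 6 ('H'): step: R->7, L=0; H->plug->H->R->E->L->F->refl->A->L'->C->R'->F->plug->F
Char 7 ('F'): step: R->0, L->1 (L advanced); F->plug->F->R->F->L->D->refl->E->L'->D->R'->G->plug->G
Char 8 ('C'): step: R->1, L=1; C->plug->C->R->B->L->H->refl->G->L'->H->R'->A->plug->A
Char 9 ('C'): step: R->2, L=1; C->plug->C->R->H->L->G->refl->H->L'->B->R'->E->plug->E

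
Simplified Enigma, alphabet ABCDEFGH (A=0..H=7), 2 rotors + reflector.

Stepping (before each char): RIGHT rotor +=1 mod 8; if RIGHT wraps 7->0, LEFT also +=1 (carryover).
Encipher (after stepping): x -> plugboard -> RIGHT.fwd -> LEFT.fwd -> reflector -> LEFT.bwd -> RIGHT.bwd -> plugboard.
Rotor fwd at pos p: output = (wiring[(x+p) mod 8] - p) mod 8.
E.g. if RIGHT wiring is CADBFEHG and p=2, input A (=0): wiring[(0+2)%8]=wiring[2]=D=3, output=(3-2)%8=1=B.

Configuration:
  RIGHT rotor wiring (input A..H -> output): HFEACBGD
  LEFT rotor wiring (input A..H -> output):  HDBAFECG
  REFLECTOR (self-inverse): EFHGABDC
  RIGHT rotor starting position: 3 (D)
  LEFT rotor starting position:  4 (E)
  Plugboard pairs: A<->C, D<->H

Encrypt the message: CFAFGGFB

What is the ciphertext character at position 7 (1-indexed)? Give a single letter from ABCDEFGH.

Char 1 ('C'): step: R->4, L=4; C->plug->A->R->G->L->F->refl->B->L'->A->R'->G->plug->G
Char 2 ('F'): step: R->5, L=4; F->plug->F->R->H->L->E->refl->A->L'->B->R'->B->plug->B
Char 3 ('A'): step: R->6, L=4; A->plug->C->R->B->L->A->refl->E->L'->H->R'->D->plug->H
Char 4 ('F'): step: R->7, L=4; F->plug->F->R->D->L->C->refl->H->L'->F->R'->D->plug->H
Char 5 ('G'): step: R->0, L->5 (L advanced); G->plug->G->R->G->L->D->refl->G->L'->E->R'->C->plug->A
Char 6 ('G'): step: R->1, L=5; G->plug->G->R->C->L->B->refl->F->L'->B->R'->D->plug->H
Char 7 ('F'): step: R->2, L=5; F->plug->F->R->B->L->F->refl->B->L'->C->R'->A->plug->C

C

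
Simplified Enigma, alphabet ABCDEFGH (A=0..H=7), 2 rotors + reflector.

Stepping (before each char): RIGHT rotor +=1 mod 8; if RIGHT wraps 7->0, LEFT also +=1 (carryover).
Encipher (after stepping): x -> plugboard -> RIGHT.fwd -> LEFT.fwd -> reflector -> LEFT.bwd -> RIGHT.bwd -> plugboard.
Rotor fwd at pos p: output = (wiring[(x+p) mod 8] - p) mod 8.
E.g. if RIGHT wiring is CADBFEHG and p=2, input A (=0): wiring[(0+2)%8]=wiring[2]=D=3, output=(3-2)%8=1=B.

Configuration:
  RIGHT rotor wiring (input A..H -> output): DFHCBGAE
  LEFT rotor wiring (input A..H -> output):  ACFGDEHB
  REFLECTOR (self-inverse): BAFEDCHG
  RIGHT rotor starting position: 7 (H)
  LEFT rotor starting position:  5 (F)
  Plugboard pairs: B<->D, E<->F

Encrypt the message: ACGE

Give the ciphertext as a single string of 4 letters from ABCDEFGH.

Char 1 ('A'): step: R->0, L->6 (L advanced); A->plug->A->R->D->L->E->refl->D->L'->B->R'->E->plug->F
Char 2 ('C'): step: R->1, L=6; C->plug->C->R->B->L->D->refl->E->L'->D->R'->G->plug->G
Char 3 ('G'): step: R->2, L=6; G->plug->G->R->B->L->D->refl->E->L'->D->R'->H->plug->H
Char 4 ('E'): step: R->3, L=6; E->plug->F->R->A->L->B->refl->A->L'->F->R'->D->plug->B

Answer: FGHB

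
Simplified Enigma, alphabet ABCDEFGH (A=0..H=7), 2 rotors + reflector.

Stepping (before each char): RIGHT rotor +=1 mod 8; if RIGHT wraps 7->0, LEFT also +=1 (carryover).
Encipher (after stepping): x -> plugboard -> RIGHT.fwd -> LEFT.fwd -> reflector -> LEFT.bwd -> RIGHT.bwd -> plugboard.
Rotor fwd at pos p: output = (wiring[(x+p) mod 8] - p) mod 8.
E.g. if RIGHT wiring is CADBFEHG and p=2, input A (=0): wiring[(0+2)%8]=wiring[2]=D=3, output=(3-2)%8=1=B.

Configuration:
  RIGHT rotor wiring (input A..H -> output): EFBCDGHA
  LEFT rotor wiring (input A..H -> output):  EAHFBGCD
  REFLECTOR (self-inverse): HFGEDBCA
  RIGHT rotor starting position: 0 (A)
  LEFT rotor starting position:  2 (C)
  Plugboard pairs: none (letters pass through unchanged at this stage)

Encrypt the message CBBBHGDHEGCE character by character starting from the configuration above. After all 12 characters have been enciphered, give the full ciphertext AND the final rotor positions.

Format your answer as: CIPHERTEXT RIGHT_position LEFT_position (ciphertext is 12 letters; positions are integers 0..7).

Char 1 ('C'): step: R->1, L=2; C->plug->C->R->B->L->D->refl->E->L'->D->R'->H->plug->H
Char 2 ('B'): step: R->2, L=2; B->plug->B->R->A->L->F->refl->B->L'->F->R'->E->plug->E
Char 3 ('B'): step: R->3, L=2; B->plug->B->R->A->L->F->refl->B->L'->F->R'->E->plug->E
Char 4 ('B'): step: R->4, L=2; B->plug->B->R->C->L->H->refl->A->L'->E->R'->D->plug->D
Char 5 ('H'): step: R->5, L=2; H->plug->H->R->G->L->C->refl->G->L'->H->R'->D->plug->D
Char 6 ('G'): step: R->6, L=2; G->plug->G->R->F->L->B->refl->F->L'->A->R'->H->plug->H
Char 7 ('D'): step: R->7, L=2; D->plug->D->R->C->L->H->refl->A->L'->E->R'->F->plug->F
Char 8 ('H'): step: R->0, L->3 (L advanced); H->plug->H->R->A->L->C->refl->G->L'->B->R'->C->plug->C
Char 9 ('E'): step: R->1, L=3; E->plug->E->R->F->L->B->refl->F->L'->G->R'->F->plug->F
Char 10 ('G'): step: R->2, L=3; G->plug->G->R->C->L->D->refl->E->L'->H->R'->A->plug->A
Char 11 ('C'): step: R->3, L=3; C->plug->C->R->D->L->H->refl->A->L'->E->R'->D->plug->D
Char 12 ('E'): step: R->4, L=3; E->plug->E->R->A->L->C->refl->G->L'->B->R'->F->plug->F
Final: ciphertext=HEEDDHFCFADF, RIGHT=4, LEFT=3

Answer: HEEDDHFCFADF 4 3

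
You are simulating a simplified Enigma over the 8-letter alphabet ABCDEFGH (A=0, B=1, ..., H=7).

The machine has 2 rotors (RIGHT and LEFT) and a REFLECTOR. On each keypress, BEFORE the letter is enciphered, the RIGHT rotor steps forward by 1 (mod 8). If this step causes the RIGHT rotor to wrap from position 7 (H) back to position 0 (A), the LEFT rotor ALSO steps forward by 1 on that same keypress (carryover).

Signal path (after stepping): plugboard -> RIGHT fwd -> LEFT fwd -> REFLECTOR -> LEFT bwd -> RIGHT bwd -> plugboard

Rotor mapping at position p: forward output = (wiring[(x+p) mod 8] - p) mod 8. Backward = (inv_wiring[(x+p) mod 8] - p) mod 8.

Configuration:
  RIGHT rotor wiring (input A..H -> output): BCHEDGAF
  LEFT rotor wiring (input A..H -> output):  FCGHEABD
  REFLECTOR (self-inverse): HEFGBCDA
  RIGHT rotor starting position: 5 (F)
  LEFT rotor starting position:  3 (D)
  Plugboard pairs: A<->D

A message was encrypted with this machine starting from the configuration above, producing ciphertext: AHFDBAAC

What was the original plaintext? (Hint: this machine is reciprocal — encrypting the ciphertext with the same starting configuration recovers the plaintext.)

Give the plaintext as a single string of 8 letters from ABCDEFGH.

Char 1 ('A'): step: R->6, L=3; A->plug->D->R->E->L->A->refl->H->L'->G->R'->F->plug->F
Char 2 ('H'): step: R->7, L=3; H->plug->H->R->B->L->B->refl->E->L'->A->R'->D->plug->A
Char 3 ('F'): step: R->0, L->4 (L advanced); F->plug->F->R->G->L->C->refl->F->L'->C->R'->B->plug->B
Char 4 ('D'): step: R->1, L=4; D->plug->A->R->B->L->E->refl->B->L'->E->R'->G->plug->G
Char 5 ('B'): step: R->2, L=4; B->plug->B->R->C->L->F->refl->C->L'->G->R'->E->plug->E
Char 6 ('A'): step: R->3, L=4; A->plug->D->R->F->L->G->refl->D->L'->H->R'->G->plug->G
Char 7 ('A'): step: R->4, L=4; A->plug->D->R->B->L->E->refl->B->L'->E->R'->C->plug->C
Char 8 ('C'): step: R->5, L=4; C->plug->C->R->A->L->A->refl->H->L'->D->R'->B->plug->B

Answer: FABGEGCB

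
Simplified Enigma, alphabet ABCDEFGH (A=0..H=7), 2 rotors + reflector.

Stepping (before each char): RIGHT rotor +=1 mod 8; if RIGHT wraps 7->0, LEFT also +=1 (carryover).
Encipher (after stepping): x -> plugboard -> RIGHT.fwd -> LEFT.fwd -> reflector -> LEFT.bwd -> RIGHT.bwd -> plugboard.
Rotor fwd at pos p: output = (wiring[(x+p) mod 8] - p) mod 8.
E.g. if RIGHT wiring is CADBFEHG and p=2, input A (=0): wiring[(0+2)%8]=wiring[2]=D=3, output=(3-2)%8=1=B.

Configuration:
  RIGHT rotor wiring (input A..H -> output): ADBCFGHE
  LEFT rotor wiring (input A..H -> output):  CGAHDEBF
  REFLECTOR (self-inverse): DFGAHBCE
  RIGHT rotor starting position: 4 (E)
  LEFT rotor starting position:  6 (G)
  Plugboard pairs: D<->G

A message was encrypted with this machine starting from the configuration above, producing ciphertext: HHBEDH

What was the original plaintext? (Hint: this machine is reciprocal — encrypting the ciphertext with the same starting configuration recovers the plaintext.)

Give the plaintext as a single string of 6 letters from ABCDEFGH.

Char 1 ('H'): step: R->5, L=6; H->plug->H->R->A->L->D->refl->A->L'->D->R'->D->plug->G
Char 2 ('H'): step: R->6, L=6; H->plug->H->R->A->L->D->refl->A->L'->D->R'->E->plug->E
Char 3 ('B'): step: R->7, L=6; B->plug->B->R->B->L->H->refl->E->L'->C->R'->D->plug->G
Char 4 ('E'): step: R->0, L->7 (L advanced); E->plug->E->R->F->L->E->refl->H->L'->C->R'->D->plug->G
Char 5 ('D'): step: R->1, L=7; D->plug->G->R->D->L->B->refl->F->L'->G->R'->F->plug->F
Char 6 ('H'): step: R->2, L=7; H->plug->H->R->B->L->D->refl->A->L'->E->R'->D->plug->G

Answer: GEGGFG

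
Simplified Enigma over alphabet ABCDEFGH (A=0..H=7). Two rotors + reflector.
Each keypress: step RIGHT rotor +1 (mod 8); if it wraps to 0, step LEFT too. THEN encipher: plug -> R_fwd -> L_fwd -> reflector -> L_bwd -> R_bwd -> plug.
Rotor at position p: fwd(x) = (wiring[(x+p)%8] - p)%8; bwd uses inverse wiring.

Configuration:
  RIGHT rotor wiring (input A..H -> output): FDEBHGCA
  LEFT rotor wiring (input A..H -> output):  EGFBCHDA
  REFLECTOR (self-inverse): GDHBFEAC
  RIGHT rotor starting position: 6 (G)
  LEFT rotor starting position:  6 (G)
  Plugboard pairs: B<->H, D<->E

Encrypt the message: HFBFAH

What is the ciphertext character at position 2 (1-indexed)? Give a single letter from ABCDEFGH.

Char 1 ('H'): step: R->7, L=6; H->plug->B->R->G->L->E->refl->F->L'->A->R'->F->plug->F
Char 2 ('F'): step: R->0, L->7 (L advanced); F->plug->F->R->G->L->A->refl->G->L'->D->R'->B->plug->H

H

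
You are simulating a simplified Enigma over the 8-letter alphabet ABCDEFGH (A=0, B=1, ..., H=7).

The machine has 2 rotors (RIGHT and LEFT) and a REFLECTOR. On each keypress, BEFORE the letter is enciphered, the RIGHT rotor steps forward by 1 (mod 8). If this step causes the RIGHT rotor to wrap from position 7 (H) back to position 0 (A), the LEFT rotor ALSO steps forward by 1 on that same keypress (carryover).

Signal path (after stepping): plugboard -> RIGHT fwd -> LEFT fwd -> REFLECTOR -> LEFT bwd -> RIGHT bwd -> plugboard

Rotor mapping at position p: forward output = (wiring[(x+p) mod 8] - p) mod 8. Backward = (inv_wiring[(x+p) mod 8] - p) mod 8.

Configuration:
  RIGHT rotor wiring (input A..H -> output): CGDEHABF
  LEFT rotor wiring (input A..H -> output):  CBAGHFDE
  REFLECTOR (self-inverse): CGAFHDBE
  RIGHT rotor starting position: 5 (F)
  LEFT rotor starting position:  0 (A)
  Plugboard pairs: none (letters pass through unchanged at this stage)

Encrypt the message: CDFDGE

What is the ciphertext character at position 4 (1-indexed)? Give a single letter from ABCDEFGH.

Char 1 ('C'): step: R->6, L=0; C->plug->C->R->E->L->H->refl->E->L'->H->R'->B->plug->B
Char 2 ('D'): step: R->7, L=0; D->plug->D->R->E->L->H->refl->E->L'->H->R'->C->plug->C
Char 3 ('F'): step: R->0, L->1 (L advanced); F->plug->F->R->A->L->A->refl->C->L'->F->R'->H->plug->H
Char 4 ('D'): step: R->1, L=1; D->plug->D->R->G->L->D->refl->F->L'->C->R'->B->plug->B

B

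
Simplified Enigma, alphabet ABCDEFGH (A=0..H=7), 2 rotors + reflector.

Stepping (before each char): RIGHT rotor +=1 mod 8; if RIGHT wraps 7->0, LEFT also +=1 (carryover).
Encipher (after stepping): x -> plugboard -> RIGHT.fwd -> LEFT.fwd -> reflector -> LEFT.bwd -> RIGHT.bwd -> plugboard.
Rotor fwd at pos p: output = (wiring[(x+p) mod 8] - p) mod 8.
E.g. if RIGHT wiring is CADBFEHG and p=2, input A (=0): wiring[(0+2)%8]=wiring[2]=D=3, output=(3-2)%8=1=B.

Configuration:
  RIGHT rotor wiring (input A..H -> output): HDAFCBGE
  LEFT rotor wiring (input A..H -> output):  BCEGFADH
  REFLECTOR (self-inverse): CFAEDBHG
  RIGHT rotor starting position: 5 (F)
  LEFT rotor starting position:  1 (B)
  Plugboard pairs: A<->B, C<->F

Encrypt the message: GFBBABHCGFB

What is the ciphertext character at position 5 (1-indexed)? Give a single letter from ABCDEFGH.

Char 1 ('G'): step: R->6, L=1; G->plug->G->R->E->L->H->refl->G->L'->G->R'->B->plug->A
Char 2 ('F'): step: R->7, L=1; F->plug->C->R->E->L->H->refl->G->L'->G->R'->E->plug->E
Char 3 ('B'): step: R->0, L->2 (L advanced); B->plug->A->R->H->L->A->refl->C->L'->A->R'->C->plug->F
Char 4 ('B'): step: R->1, L=2; B->plug->A->R->C->L->D->refl->E->L'->B->R'->D->plug->D
Char 5 ('A'): step: R->2, L=2; A->plug->B->R->D->L->G->refl->H->L'->G->R'->A->plug->B

B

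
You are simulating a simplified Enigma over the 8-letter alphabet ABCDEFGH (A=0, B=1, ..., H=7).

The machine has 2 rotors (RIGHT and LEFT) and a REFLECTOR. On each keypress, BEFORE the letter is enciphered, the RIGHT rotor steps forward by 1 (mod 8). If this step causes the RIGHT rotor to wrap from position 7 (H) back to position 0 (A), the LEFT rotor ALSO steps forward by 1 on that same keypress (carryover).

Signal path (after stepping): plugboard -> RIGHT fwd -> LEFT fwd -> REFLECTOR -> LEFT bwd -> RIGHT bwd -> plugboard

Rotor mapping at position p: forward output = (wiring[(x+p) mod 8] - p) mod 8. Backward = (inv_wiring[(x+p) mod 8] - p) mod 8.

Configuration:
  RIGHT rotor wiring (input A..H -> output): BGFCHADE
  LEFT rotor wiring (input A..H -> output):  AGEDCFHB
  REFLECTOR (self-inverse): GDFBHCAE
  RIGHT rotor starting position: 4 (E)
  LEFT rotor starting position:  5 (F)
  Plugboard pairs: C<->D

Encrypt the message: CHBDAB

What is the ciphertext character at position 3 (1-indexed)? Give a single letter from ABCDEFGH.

Char 1 ('C'): step: R->5, L=5; C->plug->D->R->E->L->B->refl->D->L'->D->R'->A->plug->A
Char 2 ('H'): step: R->6, L=5; H->plug->H->R->C->L->E->refl->H->L'->F->R'->A->plug->A
Char 3 ('B'): step: R->7, L=5; B->plug->B->R->C->L->E->refl->H->L'->F->R'->A->plug->A

A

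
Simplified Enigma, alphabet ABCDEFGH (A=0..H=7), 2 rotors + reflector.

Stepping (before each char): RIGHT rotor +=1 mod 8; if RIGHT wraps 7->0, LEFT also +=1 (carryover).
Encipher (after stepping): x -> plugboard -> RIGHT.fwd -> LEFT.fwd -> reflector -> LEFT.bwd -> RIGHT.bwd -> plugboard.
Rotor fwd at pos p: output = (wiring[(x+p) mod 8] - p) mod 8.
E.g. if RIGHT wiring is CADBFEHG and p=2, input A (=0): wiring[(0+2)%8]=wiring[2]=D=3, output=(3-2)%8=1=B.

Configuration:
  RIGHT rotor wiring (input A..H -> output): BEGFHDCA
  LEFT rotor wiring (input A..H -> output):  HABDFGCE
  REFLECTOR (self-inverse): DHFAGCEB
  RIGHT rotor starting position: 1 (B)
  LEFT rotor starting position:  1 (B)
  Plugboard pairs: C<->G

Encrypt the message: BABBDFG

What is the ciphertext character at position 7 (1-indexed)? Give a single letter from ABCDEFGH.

Char 1 ('B'): step: R->2, L=1; B->plug->B->R->D->L->E->refl->G->L'->H->R'->G->plug->C
Char 2 ('A'): step: R->3, L=1; A->plug->A->R->C->L->C->refl->F->L'->E->R'->B->plug->B
Char 3 ('B'): step: R->4, L=1; B->plug->B->R->H->L->G->refl->E->L'->D->R'->A->plug->A
Char 4 ('B'): step: R->5, L=1; B->plug->B->R->F->L->B->refl->H->L'->A->R'->G->plug->C
Char 5 ('D'): step: R->6, L=1; D->plug->D->R->G->L->D->refl->A->L'->B->R'->G->plug->C
Char 6 ('F'): step: R->7, L=1; F->plug->F->R->A->L->H->refl->B->L'->F->R'->C->plug->G
Char 7 ('G'): step: R->0, L->2 (L advanced); G->plug->C->R->G->L->F->refl->C->L'->F->R'->D->plug->D

D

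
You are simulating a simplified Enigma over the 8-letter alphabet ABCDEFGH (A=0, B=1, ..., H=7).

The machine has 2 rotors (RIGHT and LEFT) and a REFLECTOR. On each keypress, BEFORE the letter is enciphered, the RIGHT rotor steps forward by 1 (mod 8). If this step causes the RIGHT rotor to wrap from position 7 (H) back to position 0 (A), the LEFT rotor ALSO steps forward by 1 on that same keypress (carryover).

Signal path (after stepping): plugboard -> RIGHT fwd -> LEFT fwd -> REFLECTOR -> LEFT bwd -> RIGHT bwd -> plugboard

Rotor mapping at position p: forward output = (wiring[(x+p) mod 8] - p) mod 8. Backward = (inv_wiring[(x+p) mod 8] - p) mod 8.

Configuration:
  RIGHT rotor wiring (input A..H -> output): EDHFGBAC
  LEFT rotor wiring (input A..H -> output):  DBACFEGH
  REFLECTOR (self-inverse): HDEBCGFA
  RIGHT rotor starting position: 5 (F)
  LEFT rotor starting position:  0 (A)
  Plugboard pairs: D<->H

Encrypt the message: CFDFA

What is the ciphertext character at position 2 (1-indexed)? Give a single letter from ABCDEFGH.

Char 1 ('C'): step: R->6, L=0; C->plug->C->R->G->L->G->refl->F->L'->E->R'->B->plug->B
Char 2 ('F'): step: R->7, L=0; F->plug->F->R->H->L->H->refl->A->L'->C->R'->G->plug->G

G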